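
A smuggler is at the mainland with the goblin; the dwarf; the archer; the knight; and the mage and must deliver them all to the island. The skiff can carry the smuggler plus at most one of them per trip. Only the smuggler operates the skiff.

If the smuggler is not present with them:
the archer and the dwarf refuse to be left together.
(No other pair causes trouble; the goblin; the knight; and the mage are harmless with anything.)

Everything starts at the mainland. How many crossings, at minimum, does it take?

Counting alone: the smuggler can take at most 1 across per trip to the island, so moving all 5 needs at least 5 loaded trips out, with a return between consecutive ones — at least 9 crossings.
The plan below uses exactly 9 crossings, so it is optimal:
1. Smuggler goes to the island with the dwarf.
2. Smuggler goes back to the mainland alone.
3. Smuggler goes to the island with the goblin.
4. Smuggler goes back to the mainland alone.
5. Smuggler goes to the island with the knight.
6. Smuggler goes back to the mainland alone.
7. Smuggler goes to the island with the mage.
8. Smuggler goes back to the mainland alone.
9. Smuggler goes to the island with the archer.

9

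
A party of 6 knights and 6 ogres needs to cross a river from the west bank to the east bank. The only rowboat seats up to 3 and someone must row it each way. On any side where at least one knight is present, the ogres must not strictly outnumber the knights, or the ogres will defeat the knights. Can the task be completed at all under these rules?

No

Following every safe sequence of crossings from the start, the most of the 12 that can be at the east bank as the rowboat arrives there on crossings 1, 3, 5 is 3, 5, 6 respectively; the best ever achieved is 6 of 12.
From crossing 7 on, no configuration arises that was not already reachable earlier: only 17 distinct safe configurations (who is on which side, and where the rowboat is) can ever be reached, none of them has everyone across, and every continuation just revisits them. They are: 0 knights + 0 ogres across (rowboat back at the start); 0 knights + 1 ogre across (rowboat there); 0 knights + 1 ogre across (rowboat back at the start); 0 knights + 2 ogres across (rowboat there); 0 knights + 2 ogres across (rowboat back at the start); 0 knights + 3 ogres across (rowboat there); 0 knights + 3 ogres across (rowboat back at the start); 0 knights + 4 ogres across (rowboat there); 0 knights + 4 ogres across (rowboat back at the start); 0 knights + 5 ogres across (rowboat there); 0 knights + 5 ogres across (rowboat back at the start); 0 knights + 6 ogres across (rowboat there); 1 knight + 1 ogre across (rowboat there); 1 knight + 1 ogre across (rowboat back at the start); 2 knights + 2 ogres across (rowboat there); 2 knights + 2 ogres across (rowboat back at the start); 3 knights + 3 ogres across (rowboat there). So no valid plan exists.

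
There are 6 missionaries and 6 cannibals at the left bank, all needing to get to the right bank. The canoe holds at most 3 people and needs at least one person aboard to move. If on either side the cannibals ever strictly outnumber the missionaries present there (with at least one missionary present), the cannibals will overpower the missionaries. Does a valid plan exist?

Following every safe sequence of crossings from the start, the most of the 12 that can be at the right bank as the canoe arrives there on crossings 1, 3, 5 is 3, 5, 6 respectively; the best ever achieved is 6 of 12.
From crossing 7 on, no configuration arises that was not already reachable earlier: only 17 distinct safe configurations (who is on which side, and where the canoe is) can ever be reached, none of them has everyone across, and every continuation just revisits them. They are: 0 missionaries + 0 cannibals across (canoe back at the start); 0 missionaries + 1 cannibal across (canoe there); 0 missionaries + 1 cannibal across (canoe back at the start); 0 missionaries + 2 cannibals across (canoe there); 0 missionaries + 2 cannibals across (canoe back at the start); 0 missionaries + 3 cannibals across (canoe there); 0 missionaries + 3 cannibals across (canoe back at the start); 0 missionaries + 4 cannibals across (canoe there); 0 missionaries + 4 cannibals across (canoe back at the start); 0 missionaries + 5 cannibals across (canoe there); 0 missionaries + 5 cannibals across (canoe back at the start); 0 missionaries + 6 cannibals across (canoe there); 1 missionary + 1 cannibal across (canoe there); 1 missionary + 1 cannibal across (canoe back at the start); 2 missionaries + 2 cannibals across (canoe there); 2 missionaries + 2 cannibals across (canoe back at the start); 3 missionaries + 3 cannibals across (canoe there). So no valid plan exists.

No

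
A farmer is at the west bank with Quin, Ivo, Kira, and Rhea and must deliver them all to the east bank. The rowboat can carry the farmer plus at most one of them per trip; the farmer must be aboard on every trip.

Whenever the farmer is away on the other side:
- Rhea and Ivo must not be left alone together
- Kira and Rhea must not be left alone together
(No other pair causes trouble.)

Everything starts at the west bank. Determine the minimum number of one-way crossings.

Counting alone: the farmer can take at most 1 across per trip to the east bank, so moving all 4 needs at least 4 loaded trips out, with a return between consecutive ones — at least 7 crossings.
The safety rule pushes this higher. Following every safe sequence of crossings, the most of the 4 that can be at the east bank as the rowboat arrives there on crossing 7 is 3 — never all 4.
So no plan with fewer than 9 crossings exists, and this one achieves 9:
1. Farmer goes to the east bank with Rhea.
2. Farmer goes back to the west bank alone.
3. Farmer goes to the east bank with Quin.
4. Farmer goes back to the west bank alone.
5. Farmer goes to the east bank with Ivo.
6. Farmer goes back to the west bank with Rhea.
7. Farmer goes to the east bank with Kira.
8. Farmer goes back to the west bank alone.
9. Farmer goes to the east bank with Rhea.

9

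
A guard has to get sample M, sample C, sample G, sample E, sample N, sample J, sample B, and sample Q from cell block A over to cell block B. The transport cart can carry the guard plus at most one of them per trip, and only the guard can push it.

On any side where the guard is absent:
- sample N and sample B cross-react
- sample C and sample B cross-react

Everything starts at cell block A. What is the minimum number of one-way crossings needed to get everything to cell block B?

Counting alone: the guard can take at most 1 across per trip to cell block B, so moving all 8 needs at least 8 loaded trips out, with a return between consecutive ones — at least 15 crossings.
The safety rule pushes this higher. Following every safe sequence of crossings, the most of the 8 that can be at cell block B as the transport cart arrives there on crossing 15 is 7 — never all 8.
So no plan with fewer than 17 crossings exists, and this one achieves 17:
1. Guard goes to cell block B with sample B.
2. Guard goes back to cell block A alone.
3. Guard goes to cell block B with sample M.
4. Guard goes back to cell block A alone.
5. Guard goes to cell block B with sample C.
6. Guard goes back to cell block A with sample B.
7. Guard goes to cell block B with sample N.
8. Guard goes back to cell block A alone.
9. Guard goes to cell block B with sample G.
10. Guard goes back to cell block A alone.
11. Guard goes to cell block B with sample E.
12. Guard goes back to cell block A alone.
13. Guard goes to cell block B with sample J.
14. Guard goes back to cell block A alone.
15. Guard goes to cell block B with sample Q.
16. Guard goes back to cell block A alone.
17. Guard goes to cell block B with sample B.

17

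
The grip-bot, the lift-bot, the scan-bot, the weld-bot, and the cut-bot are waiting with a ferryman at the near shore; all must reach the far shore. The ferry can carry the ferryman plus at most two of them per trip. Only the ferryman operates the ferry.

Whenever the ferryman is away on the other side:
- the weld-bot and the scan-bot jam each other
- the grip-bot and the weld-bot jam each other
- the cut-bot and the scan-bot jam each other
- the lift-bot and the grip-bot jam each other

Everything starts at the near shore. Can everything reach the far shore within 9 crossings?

Yes — this plan uses 7 crossings (≤ 9):
1. Ferryman goes to the far shore with the grip-bot and the scan-bot.  [the near shore: the cut-bot, the lift-bot, the weld-bot | the far shore: the grip-bot, the scan-bot]
2. Ferryman goes back to the near shore alone.  [the near shore: the cut-bot, the lift-bot, the weld-bot | the far shore: the grip-bot, the scan-bot]
3. Ferryman goes to the far shore with the lift-bot.  [the near shore: the cut-bot, the weld-bot | the far shore: the grip-bot, the lift-bot, the scan-bot]
4. Ferryman goes back to the near shore with the grip-bot.  [the near shore: the cut-bot, the grip-bot, the weld-bot | the far shore: the lift-bot, the scan-bot]
5. Ferryman goes to the far shore with the cut-bot and the weld-bot.  [the near shore: the grip-bot | the far shore: the cut-bot, the lift-bot, the scan-bot, the weld-bot]
6. Ferryman goes back to the near shore with the scan-bot.  [the near shore: the grip-bot, the scan-bot | the far shore: the cut-bot, the lift-bot, the weld-bot]
7. Ferryman goes to the far shore with the grip-bot and the scan-bot.  [the near shore: — | the far shore: the cut-bot, the grip-bot, the lift-bot, the scan-bot, the weld-bot]

Yes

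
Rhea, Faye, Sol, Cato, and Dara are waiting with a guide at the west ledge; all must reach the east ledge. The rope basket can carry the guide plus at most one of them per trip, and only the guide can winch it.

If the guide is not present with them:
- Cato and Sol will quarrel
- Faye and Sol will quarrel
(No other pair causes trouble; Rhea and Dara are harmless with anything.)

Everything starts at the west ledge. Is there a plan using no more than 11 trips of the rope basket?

Yes — this plan uses 11 crossings (≤ 11):
1. Guide goes to the east ledge with Sol.  [the west ledge: Cato, Dara, Faye, Rhea | the east ledge: Sol]
2. Guide goes back to the west ledge alone.  [the west ledge: Cato, Dara, Faye, Rhea | the east ledge: Sol]
3. Guide goes to the east ledge with Rhea.  [the west ledge: Cato, Dara, Faye | the east ledge: Rhea, Sol]
4. Guide goes back to the west ledge alone.  [the west ledge: Cato, Dara, Faye | the east ledge: Rhea, Sol]
5. Guide goes to the east ledge with Faye.  [the west ledge: Cato, Dara | the east ledge: Faye, Rhea, Sol]
6. Guide goes back to the west ledge with Sol.  [the west ledge: Cato, Dara, Sol | the east ledge: Faye, Rhea]
7. Guide goes to the east ledge with Cato.  [the west ledge: Dara, Sol | the east ledge: Cato, Faye, Rhea]
8. Guide goes back to the west ledge alone.  [the west ledge: Dara, Sol | the east ledge: Cato, Faye, Rhea]
9. Guide goes to the east ledge with Dara.  [the west ledge: Sol | the east ledge: Cato, Dara, Faye, Rhea]
10. Guide goes back to the west ledge alone.  [the west ledge: Sol | the east ledge: Cato, Dara, Faye, Rhea]
11. Guide goes to the east ledge with Sol.  [the west ledge: — | the east ledge: Cato, Dara, Faye, Rhea, Sol]

Yes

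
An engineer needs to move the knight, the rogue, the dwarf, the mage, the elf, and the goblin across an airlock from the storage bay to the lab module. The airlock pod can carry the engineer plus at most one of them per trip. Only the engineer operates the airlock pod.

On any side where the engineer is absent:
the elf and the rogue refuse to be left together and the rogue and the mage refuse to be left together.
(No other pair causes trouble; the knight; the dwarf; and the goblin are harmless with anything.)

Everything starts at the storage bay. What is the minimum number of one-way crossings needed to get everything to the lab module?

13

Counting alone: the engineer can take at most 1 across per trip to the lab module, so moving all 6 needs at least 6 loaded trips out, with a return between consecutive ones — at least 11 crossings.
The safety rule pushes this higher. Following every safe sequence of crossings, the most of the 6 that can be at the lab module as the airlock pod arrives there on crossing 11 is 5 — never all 6.
So no plan with fewer than 13 crossings exists, and this one achieves 13:
1. Engineer goes to the lab module with the rogue.
2. Engineer goes back to the storage bay alone.
3. Engineer goes to the lab module with the knight.
4. Engineer goes back to the storage bay alone.
5. Engineer goes to the lab module with the dwarf.
6. Engineer goes back to the storage bay alone.
7. Engineer goes to the lab module with the mage.
8. Engineer goes back to the storage bay with the rogue.
9. Engineer goes to the lab module with the elf.
10. Engineer goes back to the storage bay alone.
11. Engineer goes to the lab module with the goblin.
12. Engineer goes back to the storage bay alone.
13. Engineer goes to the lab module with the rogue.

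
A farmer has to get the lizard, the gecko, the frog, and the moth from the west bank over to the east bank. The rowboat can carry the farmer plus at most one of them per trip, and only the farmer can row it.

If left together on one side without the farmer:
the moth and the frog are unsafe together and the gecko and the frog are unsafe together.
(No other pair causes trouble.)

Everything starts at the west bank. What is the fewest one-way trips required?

9

Counting alone: the farmer can take at most 1 across per trip to the east bank, so moving all 4 needs at least 4 loaded trips out, with a return between consecutive ones — at least 7 crossings.
The safety rule pushes this higher. Following every safe sequence of crossings, the most of the 4 that can be at the east bank as the rowboat arrives there on crossing 7 is 3 — never all 4.
So no plan with fewer than 9 crossings exists, and this one achieves 9:
1. Farmer goes to the east bank with the frog.  [the west bank: the gecko, the lizard, the moth | the east bank: the frog]
2. Farmer goes back to the west bank alone.  [the west bank: the gecko, the lizard, the moth | the east bank: the frog]
3. Farmer goes to the east bank with the lizard.  [the west bank: the gecko, the moth | the east bank: the frog, the lizard]
4. Farmer goes back to the west bank alone.  [the west bank: the gecko, the moth | the east bank: the frog, the lizard]
5. Farmer goes to the east bank with the gecko.  [the west bank: the moth | the east bank: the frog, the gecko, the lizard]
6. Farmer goes back to the west bank with the frog.  [the west bank: the frog, the moth | the east bank: the gecko, the lizard]
7. Farmer goes to the east bank with the moth.  [the west bank: the frog | the east bank: the gecko, the lizard, the moth]
8. Farmer goes back to the west bank alone.  [the west bank: the frog | the east bank: the gecko, the lizard, the moth]
9. Farmer goes to the east bank with the frog.  [the west bank: — | the east bank: the frog, the gecko, the lizard, the moth]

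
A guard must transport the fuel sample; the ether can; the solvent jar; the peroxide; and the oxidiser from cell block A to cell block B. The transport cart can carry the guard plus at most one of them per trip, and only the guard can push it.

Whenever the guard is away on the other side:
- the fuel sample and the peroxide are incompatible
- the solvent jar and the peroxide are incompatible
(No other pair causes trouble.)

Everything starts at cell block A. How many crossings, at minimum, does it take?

11

Counting alone: the guard can take at most 1 across per trip to cell block B, so moving all 5 needs at least 5 loaded trips out, with a return between consecutive ones — at least 9 crossings.
The safety rule pushes this higher. Following every safe sequence of crossings, the most of the 5 that can be at cell block B as the transport cart arrives there on crossing 9 is 4 — never all 5.
So no plan with fewer than 11 crossings exists, and this one achieves 11:
1. Guard goes to cell block B with the peroxide.
2. Guard goes back to cell block A alone.
3. Guard goes to cell block B with the fuel sample.
4. Guard goes back to cell block A with the peroxide.
5. Guard goes to cell block B with the solvent jar.
6. Guard goes back to cell block A alone.
7. Guard goes to cell block B with the ether can.
8. Guard goes back to cell block A alone.
9. Guard goes to cell block B with the oxidiser.
10. Guard goes back to cell block A alone.
11. Guard goes to cell block B with the peroxide.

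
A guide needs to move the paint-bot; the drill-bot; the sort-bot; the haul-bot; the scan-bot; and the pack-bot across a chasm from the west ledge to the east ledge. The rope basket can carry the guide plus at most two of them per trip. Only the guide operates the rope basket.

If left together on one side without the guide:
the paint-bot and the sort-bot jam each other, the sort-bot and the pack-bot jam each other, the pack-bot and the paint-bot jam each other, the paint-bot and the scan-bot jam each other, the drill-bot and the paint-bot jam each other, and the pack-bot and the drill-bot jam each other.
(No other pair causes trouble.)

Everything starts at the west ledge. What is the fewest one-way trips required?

Counting alone: the guide can take at most 2 across per trip to the east ledge, so moving all 6 needs at least 3 loaded trips out, with a return between consecutive ones — at least 5 crossings.
The safety rule pushes this higher. Following every safe sequence of crossings, the most of the 6 that can be at the east ledge as the rope basket arrives there on crossings 5, 7 is 4, 5 respectively — never all 6.
So no plan with fewer than 9 crossings exists, and this one achieves 9:
1. Guide goes to the east ledge with the pack-bot and the paint-bot.
2. Guide goes back to the west ledge with the paint-bot.
3. Guide goes to the east ledge with the haul-bot and the paint-bot.
4. Guide goes back to the west ledge with the paint-bot.
5. Guide goes to the east ledge with the paint-bot and the scan-bot.
6. Guide goes back to the west ledge with the paint-bot.
7. Guide goes to the east ledge with the drill-bot and the sort-bot.
8. Guide goes back to the west ledge with the pack-bot.
9. Guide goes to the east ledge with the pack-bot and the paint-bot.

9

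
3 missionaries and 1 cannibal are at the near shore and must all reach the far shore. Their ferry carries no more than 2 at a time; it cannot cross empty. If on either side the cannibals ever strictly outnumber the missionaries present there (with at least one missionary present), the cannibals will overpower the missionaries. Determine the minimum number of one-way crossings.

5

Counting alone: each trip to the far shore takes at most 2 across and each return brings at least 1 back, so after t trips out (and t−1 returns) at most 2t − (t−1) of the 4 are across; that first reaches 4 at t = 3, so at least 5 crossings are needed.
The plan below uses exactly 5 crossings, so it is optimal:
1. 1 missionary and 1 cannibal → the far shore.  (the near shore: 2M 0C; the far shore: 1M 1C)
2. 1 cannibal ← the near shore.  (the near shore: 2M 1C; the far shore: 1M 0C)
3. 1 missionary and 1 cannibal → the far shore.  (the near shore: 1M 0C; the far shore: 2M 1C)
4. 1 cannibal ← the near shore.  (the near shore: 1M 1C; the far shore: 2M 0C)
5. 1 missionary and 1 cannibal → the far shore.  (the near shore: 0M 0C; the far shore: 3M 1C)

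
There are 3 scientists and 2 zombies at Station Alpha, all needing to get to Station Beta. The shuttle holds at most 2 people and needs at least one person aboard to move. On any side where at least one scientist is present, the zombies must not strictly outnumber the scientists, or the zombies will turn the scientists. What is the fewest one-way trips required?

7

Counting alone: each trip to Station Beta takes at most 2 across and each return brings at least 1 back, so after t trips out (and t−1 returns) at most 2t − (t−1) of the 5 are across; that first reaches 5 at t = 4, so at least 7 crossings are needed.
The plan below uses exactly 7 crossings, so it is optimal:
1. 2 zombies → Station Beta.  (Station Alpha: 3S 0Z; Station Beta: 0S 2Z)
2. 1 zombie ← Station Alpha.  (Station Alpha: 3S 1Z; Station Beta: 0S 1Z)
3. 2 scientists → Station Beta.  (Station Alpha: 1S 1Z; Station Beta: 2S 1Z)
4. 1 scientist ← Station Alpha.  (Station Alpha: 2S 1Z; Station Beta: 1S 1Z)
5. 1 scientist and 1 zombie → Station Beta.  (Station Alpha: 1S 0Z; Station Beta: 2S 2Z)
6. 1 zombie ← Station Alpha.  (Station Alpha: 1S 1Z; Station Beta: 2S 1Z)
7. 1 scientist and 1 zombie → Station Beta.  (Station Alpha: 0S 0Z; Station Beta: 3S 2Z)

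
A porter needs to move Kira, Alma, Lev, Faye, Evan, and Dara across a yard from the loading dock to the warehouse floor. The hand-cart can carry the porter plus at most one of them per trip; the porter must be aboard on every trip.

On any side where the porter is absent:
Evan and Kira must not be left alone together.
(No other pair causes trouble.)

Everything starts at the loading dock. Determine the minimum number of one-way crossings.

11

Counting alone: the porter can take at most 1 across per trip to the warehouse floor, so moving all 6 needs at least 6 loaded trips out, with a return between consecutive ones — at least 11 crossings.
The plan below uses exactly 11 crossings, so it is optimal:
1. Porter goes to the warehouse floor with Kira.
2. Porter goes back to the loading dock alone.
3. Porter goes to the warehouse floor with Alma.
4. Porter goes back to the loading dock alone.
5. Porter goes to the warehouse floor with Lev.
6. Porter goes back to the loading dock alone.
7. Porter goes to the warehouse floor with Faye.
8. Porter goes back to the loading dock alone.
9. Porter goes to the warehouse floor with Dara.
10. Porter goes back to the loading dock alone.
11. Porter goes to the warehouse floor with Evan.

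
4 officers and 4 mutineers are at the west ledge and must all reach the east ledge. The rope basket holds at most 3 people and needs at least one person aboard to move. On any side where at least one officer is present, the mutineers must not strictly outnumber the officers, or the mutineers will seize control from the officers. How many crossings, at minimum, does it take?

Counting alone: each trip to the east ledge takes at most 3 across and each return brings at least 1 back, so after t trips out (and t−1 returns) at most 3t − (t−1) of the 8 are across; that first reaches 8 at t = 4, so at least 7 crossings are needed.
The safety rule pushes this higher. Following every safe sequence of crossings, the most of the 8 that can be at the east ledge as the rope basket arrives there on crossing 7 is 7 — never all 8.
So no plan with fewer than 9 crossings exists, and this one achieves 9:
1. 2 mutineers → the east ledge.  (the west ledge: 4O 2M; the east ledge: 0O 2M)
2. 1 mutineer ← the west ledge.  (the west ledge: 4O 3M; the east ledge: 0O 1M)
3. 3 mutineers → the east ledge.  (the west ledge: 4O 0M; the east ledge: 0O 4M)
4. 1 mutineer ← the west ledge.  (the west ledge: 4O 1M; the east ledge: 0O 3M)
5. 3 officers → the east ledge.  (the west ledge: 1O 1M; the east ledge: 3O 3M)
6. 1 officer and 1 mutineer ← the west ledge.  (the west ledge: 2O 2M; the east ledge: 2O 2M)
7. 2 officers → the east ledge.  (the west ledge: 0O 2M; the east ledge: 4O 2M)
8. 1 mutineer ← the west ledge.  (the west ledge: 0O 3M; the east ledge: 4O 1M)
9. 3 mutineers → the east ledge.  (the west ledge: 0O 0M; the east ledge: 4O 4M)

9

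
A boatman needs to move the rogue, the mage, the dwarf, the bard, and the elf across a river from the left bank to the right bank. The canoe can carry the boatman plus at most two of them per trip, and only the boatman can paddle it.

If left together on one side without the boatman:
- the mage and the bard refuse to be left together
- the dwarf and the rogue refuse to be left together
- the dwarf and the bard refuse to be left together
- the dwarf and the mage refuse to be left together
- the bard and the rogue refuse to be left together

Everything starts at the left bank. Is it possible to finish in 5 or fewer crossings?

No

Counting alone: the boatman can take at most 2 across per trip to the right bank, so moving all 5 needs at least 3 loaded trips out, with a return between consecutive ones — at least 5 crossings.
The safety rule pushes this higher. Following every safe sequence of crossings, the most of the 5 that can be at the right bank as the canoe arrives there on crossing 5 is 4 — never all 5.
So the move cannot be finished within 5 crossings. (The shortest complete plan takes 7:)
1. Boatman goes to the right bank with the bard and the dwarf.
2. Boatman goes back to the left bank with the dwarf.
3. Boatman goes to the right bank with the mage and the rogue.
4. Boatman goes back to the left bank with the bard.
5. Boatman goes to the right bank with the dwarf and the elf.
6. Boatman goes back to the left bank with the dwarf.
7. Boatman goes to the right bank with the bard and the dwarf.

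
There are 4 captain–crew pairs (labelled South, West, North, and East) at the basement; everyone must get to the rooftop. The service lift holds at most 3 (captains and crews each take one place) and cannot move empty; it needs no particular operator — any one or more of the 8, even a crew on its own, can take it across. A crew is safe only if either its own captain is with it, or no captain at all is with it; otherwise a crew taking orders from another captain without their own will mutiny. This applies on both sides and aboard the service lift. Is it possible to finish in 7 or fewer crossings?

Counting alone: each trip to the rooftop takes at most 3 across and each return brings at least 1 back, so after t trips out (and t−1 returns) at most 3t − (t−1) of the 8 are across; that first reaches 8 at t = 4, so at least 7 crossings are needed.
The safety rule pushes this higher. Following every safe sequence of crossings, the most of the 8 that can be at the rooftop as the service lift arrives there on crossing 7 is 7 — never all 8.
So the move cannot be finished within 7 crossings. (The shortest complete plan takes 9:)
1. captain South and crew South cross → the rooftop.
2. captain South crosses ← the basement.
3. captain South, captain West, and crew West cross → the rooftop.
4. captain South and crew South cross ← the basement.
5. captain East, captain North, and captain South cross → the rooftop.
6. crew West crosses ← the basement.
7. crew South and crew West cross → the rooftop.
8. crew South crosses ← the basement.
9. crew East, crew North, and crew South cross → the rooftop.

No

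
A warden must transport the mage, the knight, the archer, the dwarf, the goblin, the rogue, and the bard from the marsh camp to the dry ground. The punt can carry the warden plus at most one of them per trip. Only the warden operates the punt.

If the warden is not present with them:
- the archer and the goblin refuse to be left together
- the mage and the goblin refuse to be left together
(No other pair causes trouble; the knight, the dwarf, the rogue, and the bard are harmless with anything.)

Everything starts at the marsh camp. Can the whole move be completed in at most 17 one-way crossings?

Yes

Yes — this plan uses 15 crossings (≤ 17):
1. Warden goes to the dry ground with the goblin.  [the marsh camp: the archer, the bard, the dwarf, the knight, the mage, the rogue | the dry ground: the goblin]
2. Warden goes back to the marsh camp alone.  [the marsh camp: the archer, the bard, the dwarf, the knight, the mage, the rogue | the dry ground: the goblin]
3. Warden goes to the dry ground with the mage.  [the marsh camp: the archer, the bard, the dwarf, the knight, the rogue | the dry ground: the goblin, the mage]
4. Warden goes back to the marsh camp with the goblin.  [the marsh camp: the archer, the bard, the dwarf, the goblin, the knight, the rogue | the dry ground: the mage]
5. Warden goes to the dry ground with the archer.  [the marsh camp: the bard, the dwarf, the goblin, the knight, the rogue | the dry ground: the archer, the mage]
6. Warden goes back to the marsh camp alone.  [the marsh camp: the bard, the dwarf, the goblin, the knight, the rogue | the dry ground: the archer, the mage]
7. Warden goes to the dry ground with the knight.  [the marsh camp: the bard, the dwarf, the goblin, the rogue | the dry ground: the archer, the knight, the mage]
8. Warden goes back to the marsh camp alone.  [the marsh camp: the bard, the dwarf, the goblin, the rogue | the dry ground: the archer, the knight, the mage]
9. Warden goes to the dry ground with the dwarf.  [the marsh camp: the bard, the goblin, the rogue | the dry ground: the archer, the dwarf, the knight, the mage]
10. Warden goes back to the marsh camp alone.  [the marsh camp: the bard, the goblin, the rogue | the dry ground: the archer, the dwarf, the knight, the mage]
11. Warden goes to the dry ground with the rogue.  [the marsh camp: the bard, the goblin | the dry ground: the archer, the dwarf, the knight, the mage, the rogue]
12. Warden goes back to the marsh camp alone.  [the marsh camp: the bard, the goblin | the dry ground: the archer, the dwarf, the knight, the mage, the rogue]
13. Warden goes to the dry ground with the bard.  [the marsh camp: the goblin | the dry ground: the archer, the bard, the dwarf, the knight, the mage, the rogue]
14. Warden goes back to the marsh camp alone.  [the marsh camp: the goblin | the dry ground: the archer, the bard, the dwarf, the knight, the mage, the rogue]
15. Warden goes to the dry ground with the goblin.  [the marsh camp: — | the dry ground: the archer, the bard, the dwarf, the goblin, the knight, the mage, the rogue]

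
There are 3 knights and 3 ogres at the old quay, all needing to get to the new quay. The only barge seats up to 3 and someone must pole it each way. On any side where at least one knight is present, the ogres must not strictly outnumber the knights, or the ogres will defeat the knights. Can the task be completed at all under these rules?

1. 2 ogres → the new quay.  (the old quay: 3K 1O; the new quay: 0K 2O)
2. 1 ogre ← the old quay.  (the old quay: 3K 2O; the new quay: 0K 1O)
3. 3 knights → the new quay.  (the old quay: 0K 2O; the new quay: 3K 1O)
4. 1 ogre ← the old quay.  (the old quay: 0K 3O; the new quay: 3K 0O)
5. 3 ogres → the new quay.  (the old quay: 0K 0O; the new quay: 3K 3O)

Yes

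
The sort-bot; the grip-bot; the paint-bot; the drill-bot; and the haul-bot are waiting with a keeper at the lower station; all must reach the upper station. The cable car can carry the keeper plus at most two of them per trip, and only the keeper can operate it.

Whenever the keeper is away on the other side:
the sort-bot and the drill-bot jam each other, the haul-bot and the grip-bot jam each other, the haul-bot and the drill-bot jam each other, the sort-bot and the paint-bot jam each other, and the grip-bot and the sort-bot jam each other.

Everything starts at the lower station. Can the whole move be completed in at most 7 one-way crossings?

Yes — this plan uses 7 crossings (≤ 7):
1. Keeper goes to the upper station with the haul-bot and the sort-bot.
2. Keeper goes back to the lower station alone.
3. Keeper goes to the upper station with the grip-bot.
4. Keeper goes back to the lower station with the haul-bot and the sort-bot.
5. Keeper goes to the upper station with the drill-bot and the paint-bot.
6. Keeper goes back to the lower station alone.
7. Keeper goes to the upper station with the haul-bot and the sort-bot.

Yes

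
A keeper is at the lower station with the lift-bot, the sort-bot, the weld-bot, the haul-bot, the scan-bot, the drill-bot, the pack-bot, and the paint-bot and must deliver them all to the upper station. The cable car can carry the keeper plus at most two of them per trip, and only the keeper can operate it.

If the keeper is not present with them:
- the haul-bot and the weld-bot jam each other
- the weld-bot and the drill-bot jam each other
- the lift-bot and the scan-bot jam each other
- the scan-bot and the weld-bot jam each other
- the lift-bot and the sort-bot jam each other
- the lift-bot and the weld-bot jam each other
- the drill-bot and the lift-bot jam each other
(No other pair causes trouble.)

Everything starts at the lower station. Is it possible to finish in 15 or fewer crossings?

Yes — this plan uses 13 crossings (≤ 15):
1. Keeper goes to the upper station with the lift-bot and the weld-bot.
2. Keeper goes back to the lower station with the lift-bot.
3. Keeper goes to the upper station with the lift-bot and the sort-bot.
4. Keeper goes back to the lower station with the lift-bot.
5. Keeper goes to the upper station with the lift-bot and the pack-bot.
6. Keeper goes back to the lower station with the lift-bot.
7. Keeper goes to the upper station with the lift-bot and the paint-bot.
8. Keeper goes back to the lower station with the lift-bot.
9. Keeper goes to the upper station with the drill-bot and the scan-bot.
10. Keeper goes back to the lower station with the weld-bot.
11. Keeper goes to the upper station with the haul-bot and the lift-bot.
12. Keeper goes back to the lower station with the lift-bot.
13. Keeper goes to the upper station with the lift-bot and the weld-bot.

Yes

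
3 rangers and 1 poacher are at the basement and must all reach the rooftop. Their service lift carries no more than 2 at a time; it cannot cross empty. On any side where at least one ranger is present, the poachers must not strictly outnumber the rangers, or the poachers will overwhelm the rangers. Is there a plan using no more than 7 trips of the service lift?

Yes

Yes — this plan uses 5 crossings (≤ 7):
1. 1 ranger and 1 poacher → the rooftop.  (the basement: 2R 0P; the rooftop: 1R 1P)
2. 1 poacher ← the basement.  (the basement: 2R 1P; the rooftop: 1R 0P)
3. 1 ranger and 1 poacher → the rooftop.  (the basement: 1R 0P; the rooftop: 2R 1P)
4. 1 poacher ← the basement.  (the basement: 1R 1P; the rooftop: 2R 0P)
5. 1 ranger and 1 poacher → the rooftop.  (the basement: 0R 0P; the rooftop: 3R 1P)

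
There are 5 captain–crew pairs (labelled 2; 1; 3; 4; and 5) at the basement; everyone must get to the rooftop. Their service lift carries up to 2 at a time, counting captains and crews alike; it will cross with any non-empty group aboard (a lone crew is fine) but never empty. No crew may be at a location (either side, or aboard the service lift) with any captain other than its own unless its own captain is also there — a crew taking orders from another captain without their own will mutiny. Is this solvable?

No

Following every safe sequence of crossings from the start, the most of the 10 that can be at the rooftop as the service lift arrives there on crossings 1, 3, 5, 7 is 2, 3, 4, 5 respectively; the best ever achieved is 5 of 10.
From crossing 9 on, no configuration arises that was not already reachable earlier: only 82 distinct safe configurations (who is on which side, and where the service lift is) can ever be reached, none of them has everyone across, and every continuation just revisits them. So no valid plan exists.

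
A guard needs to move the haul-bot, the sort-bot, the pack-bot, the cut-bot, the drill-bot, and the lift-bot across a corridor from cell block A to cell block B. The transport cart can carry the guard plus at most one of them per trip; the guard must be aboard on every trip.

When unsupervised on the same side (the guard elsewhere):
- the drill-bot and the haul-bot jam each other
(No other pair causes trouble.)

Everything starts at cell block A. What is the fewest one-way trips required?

Counting alone: the guard can take at most 1 across per trip to cell block B, so moving all 6 needs at least 6 loaded trips out, with a return between consecutive ones — at least 11 crossings.
The plan below uses exactly 11 crossings, so it is optimal:
1. Guard goes to cell block B with the haul-bot.
2. Guard goes back to cell block A alone.
3. Guard goes to cell block B with the sort-bot.
4. Guard goes back to cell block A alone.
5. Guard goes to cell block B with the pack-bot.
6. Guard goes back to cell block A alone.
7. Guard goes to cell block B with the cut-bot.
8. Guard goes back to cell block A alone.
9. Guard goes to cell block B with the lift-bot.
10. Guard goes back to cell block A alone.
11. Guard goes to cell block B with the drill-bot.

11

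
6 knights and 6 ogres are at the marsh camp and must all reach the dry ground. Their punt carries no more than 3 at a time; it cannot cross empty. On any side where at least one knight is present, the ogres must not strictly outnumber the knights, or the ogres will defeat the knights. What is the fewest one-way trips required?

impossible

Following every safe sequence of crossings from the start, the most of the 12 that can be at the dry ground as the punt arrives there on crossings 1, 3, 5 is 3, 5, 6 respectively; the best ever achieved is 6 of 12.
From crossing 7 on, no configuration arises that was not already reachable earlier: only 17 distinct safe configurations (who is on which side, and where the punt is) can ever be reached, none of them has everyone across, and every continuation just revisits them. They are: 0 knights + 0 ogres across (punt back at the start); 0 knights + 1 ogre across (punt there); 0 knights + 1 ogre across (punt back at the start); 0 knights + 2 ogres across (punt there); 0 knights + 2 ogres across (punt back at the start); 0 knights + 3 ogres across (punt there); 0 knights + 3 ogres across (punt back at the start); 0 knights + 4 ogres across (punt there); 0 knights + 4 ogres across (punt back at the start); 0 knights + 5 ogres across (punt there); 0 knights + 5 ogres across (punt back at the start); 0 knights + 6 ogres across (punt there); 1 knight + 1 ogre across (punt there); 1 knight + 1 ogre across (punt back at the start); 2 knights + 2 ogres across (punt there); 2 knights + 2 ogres across (punt back at the start); 3 knights + 3 ogres across (punt there). So no valid plan exists.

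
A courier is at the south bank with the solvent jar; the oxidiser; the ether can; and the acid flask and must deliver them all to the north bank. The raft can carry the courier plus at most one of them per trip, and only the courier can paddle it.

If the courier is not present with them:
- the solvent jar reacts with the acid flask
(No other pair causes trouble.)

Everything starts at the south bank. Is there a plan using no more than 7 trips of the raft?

Yes — this plan uses 7 crossings (≤ 7):
1. Courier goes to the north bank with the solvent jar.
2. Courier goes back to the south bank alone.
3. Courier goes to the north bank with the oxidiser.
4. Courier goes back to the south bank alone.
5. Courier goes to the north bank with the ether can.
6. Courier goes back to the south bank alone.
7. Courier goes to the north bank with the acid flask.

Yes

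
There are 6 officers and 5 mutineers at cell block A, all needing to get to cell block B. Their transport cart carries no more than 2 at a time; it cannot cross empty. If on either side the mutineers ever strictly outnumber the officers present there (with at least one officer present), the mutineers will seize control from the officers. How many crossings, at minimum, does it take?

Counting alone: each trip to cell block B takes at most 2 across and each return brings at least 1 back, so after t trips out (and t−1 returns) at most 2t − (t−1) of the 11 are across; that first reaches 11 at t = 10, so at least 19 crossings are needed.
The plan below uses exactly 19 crossings, so it is optimal:
1. 2 mutineers → cell block B.  (cell block A: 6O 3M; cell block B: 0O 2M)
2. 1 mutineer ← cell block A.  (cell block A: 6O 4M; cell block B: 0O 1M)
3. 2 mutineers → cell block B.  (cell block A: 6O 2M; cell block B: 0O 3M)
4. 1 mutineer ← cell block A.  (cell block A: 6O 3M; cell block B: 0O 2M)
5. 2 officers → cell block B.  (cell block A: 4O 3M; cell block B: 2O 2M)
6. 1 mutineer ← cell block A.  (cell block A: 4O 4M; cell block B: 2O 1M)
7. 1 officer and 1 mutineer → cell block B.  (cell block A: 3O 3M; cell block B: 3O 2M)
8. 1 officer ← cell block A.  (cell block A: 4O 3M; cell block B: 2O 2M)
9. 1 officer and 1 mutineer → cell block B.  (cell block A: 3O 2M; cell block B: 3O 3M)
10. 1 mutineer ← cell block A.  (cell block A: 3O 3M; cell block B: 3O 2M)
11. 1 officer and 1 mutineer → cell block B.  (cell block A: 2O 2M; cell block B: 4O 3M)
12. 1 officer ← cell block A.  (cell block A: 3O 2M; cell block B: 3O 3M)
13. 1 officer and 1 mutineer → cell block B.  (cell block A: 2O 1M; cell block B: 4O 4M)
14. 1 mutineer ← cell block A.  (cell block A: 2O 2M; cell block B: 4O 3M)
15. 1 officer and 1 mutineer → cell block B.  (cell block A: 1O 1M; cell block B: 5O 4M)
16. 1 officer ← cell block A.  (cell block A: 2O 1M; cell block B: 4O 4M)
17. 1 officer and 1 mutineer → cell block B.  (cell block A: 1O 0M; cell block B: 5O 5M)
18. 1 mutineer ← cell block A.  (cell block A: 1O 1M; cell block B: 5O 4M)
19. 1 officer and 1 mutineer → cell block B.  (cell block A: 0O 0M; cell block B: 6O 5M)

19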